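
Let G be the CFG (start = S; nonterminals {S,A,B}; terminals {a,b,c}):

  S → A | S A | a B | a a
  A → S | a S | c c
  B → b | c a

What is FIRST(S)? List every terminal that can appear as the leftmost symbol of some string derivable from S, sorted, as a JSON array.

FIRST sets, iterate to fixpoint:
[1]
  A via A→a S: +{a}
  A via A→c c: +{c}
  B via B→b: +{b}
  B via B→c a: +{c}
  S via S→A: +{a,c}
  FIRST[S]={a,c}  FIRST[A]={a,c}  FIRST[B]={b,c}
[2] — fixpoint
  FIRST[S]={a,c}  FIRST[A]={a,c}  FIRST[B]={b,c}

FIRST(S) = ["a", "c"]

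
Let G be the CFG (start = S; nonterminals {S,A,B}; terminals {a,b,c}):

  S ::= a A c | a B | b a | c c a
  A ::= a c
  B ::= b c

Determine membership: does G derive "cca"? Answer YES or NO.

CNF form of G:
  S -> T0 B | T0 X3 | T1 X4 | T2 T0
  A -> T0 T1
  B -> T2 T1
  T0 -> a
  T1 -> c
  T2 -> b
  X3 -> A T1
  X4 -> T1 T0

Fill CYK table bottom-up:
  cell(0,0) c: {T1}  orig:{}
  cell(1,1) c: {T1}  orig:{}
  cell(2,2) a: {T0}  orig:{}
  cell(0,1) cc: ∅
  cell(1,2) ca: {X4}  orig:{}
  cell(0,2) cca: {S}

S ∈ T[0,2] ⇒ YES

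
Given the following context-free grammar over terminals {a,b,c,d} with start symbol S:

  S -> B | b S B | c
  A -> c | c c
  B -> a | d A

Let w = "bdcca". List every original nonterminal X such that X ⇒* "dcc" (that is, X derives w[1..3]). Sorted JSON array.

Convert to CNF:
  S -> T1 A | T2 X3 | a | c
  A -> T0 T0 | c
  B -> T1 A | a
  T0 -> c
  T1 -> d
  T2 -> b
  X3 -> S B

Fill CYK table bottom-up — only the sub-triangle for w[1..3]:
  T[1,1] 'd' = {T1}  orig:{}
  T[2,2] 'c' = {A,S,T0}  orig:{A,S}
  T[3,3] 'c' = {A,S,T0}  orig:{A,S}
  T[1,2] 'dc' = {B,S}
  T[2,3] 'cc' = {A}
  T[1,3] 'dcc' = {B,S}

Original NTs in T[1,3] deriving "dcc": ["B", "S"]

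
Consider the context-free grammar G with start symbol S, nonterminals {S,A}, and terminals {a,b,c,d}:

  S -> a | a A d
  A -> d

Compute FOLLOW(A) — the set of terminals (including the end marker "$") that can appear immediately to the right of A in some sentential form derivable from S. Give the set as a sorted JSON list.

Compute FIRST by fixpoint:
iter 1:
  A via A→d: +{d}
  S via S→a: +{a}
  S: {a}  A: {d}
iter 2: — fixpoint
  S: {a}  A: {d}

Compute FOLLOW by fixpoint:
FOLLOW(S) := {$}
pass 1:
  S→a A d: FOLLOW(A) ⊇ FIRST(d) = {d}; new: +{d}
  FOLLOW[S]={$}  FOLLOW[A]={d}
pass 2: done
  FOLLOW[S]={$}  FOLLOW[A]={d}

FOLLOW(A) = ["d"]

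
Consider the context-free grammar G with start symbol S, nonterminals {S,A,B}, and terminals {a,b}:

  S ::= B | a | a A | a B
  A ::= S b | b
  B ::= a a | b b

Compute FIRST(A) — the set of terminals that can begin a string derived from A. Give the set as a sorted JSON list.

FIRST sets, iterate to fixpoint:
iter 1:
  A via A→b: +{b}
  B via B→a a: +{a}
  B via B→b b: +{b}
  S via S→B: +{a,b}
  FIRST(S)={a,b}  FIRST(A)={b}  FIRST(B)={a,b}
iter 2:
  A via A→S b: +{a}
  FIRST(S)={a,b}  FIRST(A)={a,b}  FIRST(B)={a,b}
iter 3: (no change)
  FIRST(S)={a,b}  FIRST(A)={a,b}  FIRST(B)={a,b}

FIRST(A) = ["a", "b"]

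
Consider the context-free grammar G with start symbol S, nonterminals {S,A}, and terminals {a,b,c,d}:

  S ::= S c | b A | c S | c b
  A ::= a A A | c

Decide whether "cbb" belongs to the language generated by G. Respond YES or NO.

CNF form of G:
  S -> S T1 | T1 S | T1 T2 | T2 A
  A -> T0 X3 | c
  T0 -> a
  T1 -> c
  T2 -> b
  X3 -> A A

CYK fill:
  T[0,0] 'c' = {A,T1}  orig:{A}
  T[1,1] 'b' = {T2}  orig:{}
  T[2,2] 'b' = {T2}  orig:{}
  T[0,1] 'cb' = {S}
  T[1,2] 'bb' = ∅
  T[0,2] 'cbb' = ∅

S ∉ T[0,2] ⇒ NO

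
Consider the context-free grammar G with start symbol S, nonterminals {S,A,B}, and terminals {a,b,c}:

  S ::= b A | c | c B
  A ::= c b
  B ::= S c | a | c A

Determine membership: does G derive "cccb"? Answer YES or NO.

Convert to CNF:
  S -> T0 B | T1 A | c
  A -> T0 T1
  B -> S T0 | T0 A | a
  T0 -> c
  T1 -> b

Fill CYK table bottom-up:
  [0..0]={S,T0}  "c"  orig:{S}
  [1..1]={S,T0}  "c"  orig:{S}
  [2..2]={S,T0}  "c"  orig:{S}
  [3..3]={T1}  "b"  orig:{}
  [0..1]={B}  "cc"
  [1..2]={B}  "cc"
  [2..3]={A}  "cb"
  [0..2]={S}  "ccc"
  [1..3]={B}  "ccb"
  [0..3]={S}  "cccb"

S ∈ T[0,3] ⇒ YES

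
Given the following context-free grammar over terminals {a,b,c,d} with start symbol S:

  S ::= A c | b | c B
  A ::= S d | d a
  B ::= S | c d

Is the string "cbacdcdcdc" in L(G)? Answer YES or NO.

CNF form of G:
  S -> A T2 | T2 B | b
  A -> S T0 | T0 T1
  B -> A T2 | T2 B | T2 T0 | b
  T0 -> d
  T1 -> a
  T2 -> c

CYK fill:
  T[0,0] 'c' = {T2}  orig:{}
  T[1,1] 'b' = {B,S}
  T[2,2] 'a' = {T1}  orig:{}
  T[3,3] 'c' = {T2}  orig:{}
  T[4,4] 'd' = {T0}  orig:{}
  T[5,5] 'c' = {T2}  orig:{}
  T[6,6] 'd' = {T0}  orig:{}
  T[7,7] 'c' = {T2}  orig:{}
  T[8,8] 'd' = {T0}  orig:{}
  T[9,9] 'c' = {T2}  orig:{}
  T[0,1] 'cb' = {B,S}
  T[1,2] 'ba' = ∅
  T[2,3] 'ac' = ∅
  T[3,4] 'cd' = {B}
  T[4,5] 'dc' = ∅
  T[5,6] 'cd' = {B}
  T[6,7] 'dc' = ∅
  T[7,8] 'cd' = {B}
  T[8,9] 'dc' = ∅
  T[0,2] 'cba' = ∅
  T[1,3] 'bac' = ∅
  T[2,4] 'acd' = ∅
  T[3,5] 'cdc' = ∅
  T[4,6] 'dcd' = ∅
  T[5,7] 'cdc' = ∅
  T[6,8] 'dcd' = ∅
  T[7,9] 'cdc' = ∅
  T[0,3] 'cbac' = ∅
  T[1,4] 'bacd' = ∅
  T[2,5] 'acdc' = ∅
  T[3,6] 'cdcd' = ∅
  T[4,7] 'dcdc' = ∅
  T[5,8] 'cdcd' = ∅
  T[6,9] 'dcdc' = ∅
  T[0,4] 'cbacd' = ∅
  T[1,5] 'bacdc' = ∅
  T[2,6] 'acdcd' = ∅
  T[3,7] 'cdcdc' = ∅
  T[4,8] 'dcdcd' = ∅
  T[5,9] 'cdcdc' = ∅
  T[0,5] 'cbacdc' = ∅
  T[1,6] 'bacdcd' = ∅
  T[2,7] 'acdcdc' = ∅
  T[3,8] 'cdcdcd' = ∅
  T[4,9] 'dcdcdc' = ∅
  T[0,6] 'cbacdcd' = ∅
  T[1,7] 'bacdcdc' = ∅
  T[2,8] 'acdcdcd' = ∅
  T[3,9] 'cdcdcdc' = ∅
  T[0,7] 'cbacdcdc' = ∅
  T[1,8] 'bacdcdcd' = ∅
  T[2,9] 'acdcdcdc' = ∅
  T[0,8] 'cbacdcdcd' = ∅
  T[1,9] 'bacdcdcdc' = ∅
  T[0,9] 'cbacdcdcdc' = ∅

S ∉ T[0,9] ⇒ NO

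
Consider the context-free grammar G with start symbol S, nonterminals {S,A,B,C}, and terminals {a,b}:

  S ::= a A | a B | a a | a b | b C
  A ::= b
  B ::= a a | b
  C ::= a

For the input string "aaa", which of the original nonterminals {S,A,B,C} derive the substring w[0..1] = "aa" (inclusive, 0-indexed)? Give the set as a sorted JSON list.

Convert to CNF:
  S -> T0 A | T0 B | T0 T0 | T0 T1 | T1 C
  A -> b
  B -> T0 T0 | b
  C -> a
  T0 -> a
  T1 -> b

Fill CYK table bottom-up, restricted to cells inside w[0..1]:
  cell(0,0) a: {C,T0}  orig:{C}
  cell(1,1) a: {C,T0}  orig:{C}
  cell(0,1) aa: {B,S}

Original NTs in T[0,1] deriving "aa": ["B", "S"]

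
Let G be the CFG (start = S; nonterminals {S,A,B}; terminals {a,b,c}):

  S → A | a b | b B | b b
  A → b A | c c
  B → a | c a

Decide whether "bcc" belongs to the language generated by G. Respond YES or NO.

Convert to CNF:
  S -> T0 A | T0 B | T0 T0 | T1 T1 | T2 T0
  A -> T0 A | T1 T1
  B -> T1 T2 | a
  T0 -> b
  T1 -> c
  T2 -> a

CYK fill:
  cell(0,0) b: {T0}  orig:{}
  cell(1,1) c: {T1}  orig:{}
  cell(2,2) c: {T1}  orig:{}
  cell(0,1) bc: ∅
  cell(1,2) cc: {A,S}
  cell(0,2) bcc: {A,S}

S ∈ T[0,2] ⇒ YES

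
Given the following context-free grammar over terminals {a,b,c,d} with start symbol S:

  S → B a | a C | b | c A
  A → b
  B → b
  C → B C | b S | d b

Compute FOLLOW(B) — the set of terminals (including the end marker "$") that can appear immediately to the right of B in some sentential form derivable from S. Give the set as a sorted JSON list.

FIRST iteration:
pass 1:
  A via A→b: +{b}
  B via B→b: +{b}
  C via C→B C: +{b}
  C via C→d b: +{d}
  S via S→B a: +{b}
  S via S→a C: +{a}
  S via S→c A: +{c}
  FIRST[S]={a,b,c}  FIRST[A]={b}  FIRST[B]={b}  FIRST[C]={b,d}
pass 2: (no change)
  FIRST[S]={a,b,c}  FIRST[A]={b}  FIRST[B]={b}  FIRST[C]={b,d}

FOLLOW iteration:
seed FOLLOW(S) with $
round 1:
  C→B C: FOLLOW(B) ⊇ FIRST(C) = {b,d}; new: +{b,d}
  S→B a: FOLLOW(B) ⊇ FIRST(a) = {a}; new: +{a}
  S→a C: FOLLOW(C) ⊇ FOLLOW(S) ⊇ {$}; new: +{$}
  S→c A: FOLLOW(A) ⊇ FOLLOW(S) ⊇ {$}; new: +{$}
  FOLLOW[S]={$}  FOLLOW[A]={$}  FOLLOW[B]={a,b,d}  FOLLOW[C]={$}
round 2: — fixpoint
  FOLLOW[S]={$}  FOLLOW[A]={$}  FOLLOW[B]={a,b,d}  FOLLOW[C]={$}

FOLLOW(B) = ["a", "b", "d"]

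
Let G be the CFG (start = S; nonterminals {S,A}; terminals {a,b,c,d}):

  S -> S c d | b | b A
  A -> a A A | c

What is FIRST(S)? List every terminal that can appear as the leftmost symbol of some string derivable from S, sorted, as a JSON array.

FIRST iteration:
round 1:
  A via A→a A A: +{a}
  A via A→c: +{c}
  S via S→b: +{b}
  FIRST[S]={b}  FIRST[A]={a,c}
round 2: (stable)
  FIRST[S]={b}  FIRST[A]={a,c}

FIRST(S) = ["b"]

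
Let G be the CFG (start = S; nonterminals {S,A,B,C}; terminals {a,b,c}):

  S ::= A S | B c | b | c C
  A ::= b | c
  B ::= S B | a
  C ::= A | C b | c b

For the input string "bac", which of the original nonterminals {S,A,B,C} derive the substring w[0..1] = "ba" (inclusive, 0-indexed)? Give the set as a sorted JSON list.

Convert to CNF:
  S -> A S | B T1 | T1 C | b
  A -> b | c
  B -> S B | a
  C -> C T0 | T1 T0 | b | c
  T0 -> b
  T1 -> c

CYK fill, restricted to cells inside w[0..1]:
  cell(0,0) b: {A,C,S,T0}  orig:{A,C,S}
  cell(1,1) a: {B}
  cell(0,1) ba: {B}

Original NTs in T[0,1] deriving "ba": ["B"]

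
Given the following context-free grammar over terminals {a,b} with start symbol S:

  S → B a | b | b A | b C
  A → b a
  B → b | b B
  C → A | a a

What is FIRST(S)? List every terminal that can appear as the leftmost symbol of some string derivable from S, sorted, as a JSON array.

FIRST iteration:
round 1:
  A via A→b a: +{b}
  B via B→b: +{b}
  C via C→A: +{b}
  C via C→a a: +{a}
  S via S→B a: +{b}
  FIRST(S)={b}  FIRST(A)={b}  FIRST(B)={b}  FIRST(C)={a,b}
round 2: — fixpoint
  FIRST(S)={b}  FIRST(A)={b}  FIRST(B)={b}  FIRST(C)={a,b}

FIRST(S) = ["b"]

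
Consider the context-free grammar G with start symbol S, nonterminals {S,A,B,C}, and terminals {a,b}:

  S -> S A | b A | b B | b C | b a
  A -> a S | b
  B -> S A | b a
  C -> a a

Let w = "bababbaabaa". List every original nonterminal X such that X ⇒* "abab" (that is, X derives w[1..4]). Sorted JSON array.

CNF form of G:
  S -> S A | T1 A | T1 B | T1 C | T1 T0
  A -> T0 S | b
  B -> S A | T1 T0
  C -> T0 T0
  T0 -> a
  T1 -> b

Fill CYK table bottom-up, restricted to cells inside w[1..4]:
  T[1,1] 'a' = {T0}  orig:{}
  T[2,2] 'b' = {A,T1}  orig:{A}
  T[3,3] 'a' = {T0}  orig:{}
  T[4,4] 'b' = {A,T1}  orig:{A}
  T[1,2] 'ab' = ∅
  T[2,3] 'ba' = {B,S}
  T[3,4] 'ab' = ∅
  T[1,3] 'aba' = {A}
  T[2,4] 'bab' = {B,S}
  T[1,4] 'abab' = {A}

Original NTs in T[1,4] deriving "abab": ["A"]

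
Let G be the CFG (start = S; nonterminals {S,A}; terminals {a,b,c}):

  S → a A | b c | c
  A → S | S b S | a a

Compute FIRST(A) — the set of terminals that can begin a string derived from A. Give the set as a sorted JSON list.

FIRST sets, iterate to fixpoint:
round 1:
  A via A→a a: +{a}
  S via S→a A: +{a}
  S via S→b c: +{b}
  S via S→c: +{c}
  FIRST(S)={a,b,c}  FIRST(A)={a}
round 2:
  A via A→S: +{b,c}
  FIRST(S)={a,b,c}  FIRST(A)={a,b,c}
round 3: (no change)
  FIRST(S)={a,b,c}  FIRST(A)={a,b,c}

FIRST(A) = ["a", "b", "c"]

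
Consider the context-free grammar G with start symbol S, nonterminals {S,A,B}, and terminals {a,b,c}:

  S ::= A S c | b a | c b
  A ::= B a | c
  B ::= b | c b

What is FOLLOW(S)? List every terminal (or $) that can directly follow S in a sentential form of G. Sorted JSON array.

FIRST sets, iterate to fixpoint:
iter 1:
  A via A→c: +{c}
  B via B→b: +{b}
  B via B→c b: +{c}
  S via S→A S c: +{c}
  S via S→b a: +{b}
  FIRST(S)={b,c}  FIRST(A)={c}  FIRST(B)={b,c}
iter 2:
  A via A→B a: +{b}
  FIRST(S)={b,c}  FIRST(A)={b,c}  FIRST(B)={b,c}
iter 3: done
  FIRST(S)={b,c}  FIRST(A)={b,c}  FIRST(B)={b,c}

FOLLOW sets:
FOLLOW(S) := {$}
round 1:
  A→B a: FOLLOW(B) ⊇ FIRST(a) = {a}; new: +{a}
  S→A S c: FOLLOW(A) ⊇ FIRST(S) = {b,c}; new: +{b,c}
  S→A S c: FOLLOW(S) ⊇ FIRST(c) = {c}; new: +{c}
  FOLLOW[S]={$,c}  FOLLOW[A]={b,c}  FOLLOW[B]={a}
round 2: (stable)
  FOLLOW[S]={$,c}  FOLLOW[A]={b,c}  FOLLOW[B]={a}

FOLLOW(S) = ["$", "c"]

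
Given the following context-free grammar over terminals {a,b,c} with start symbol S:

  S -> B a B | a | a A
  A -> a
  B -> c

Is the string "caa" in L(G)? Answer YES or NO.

Convert to CNF:
  S -> B X1 | T0 A | a
  A -> a
  B -> c
  T0 -> a
  X1 -> T0 B

CYK table (by increasing span):
  T[0,0] 'c' = {B}
  T[1,1] 'a' = {A,S,T0}  orig:{A,S}
  T[2,2] 'a' = {A,S,T0}  orig:{A,S}
  T[0,1] 'ca' = ∅
  T[1,2] 'aa' = {S}
  T[0,2] 'caa' = ∅

S ∉ T[0,2] ⇒ NO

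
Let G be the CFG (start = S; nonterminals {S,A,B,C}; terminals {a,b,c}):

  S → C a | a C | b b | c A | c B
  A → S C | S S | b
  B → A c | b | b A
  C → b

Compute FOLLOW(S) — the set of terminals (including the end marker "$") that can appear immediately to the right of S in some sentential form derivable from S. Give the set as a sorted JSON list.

Compute FIRST by fixpoint:
round 1:
  A via A→b: +{b}
  B via B→A c: +{b}
  C via C→b: +{b}
  S via S→C a: +{b}
  S via S→a C: +{a}
  S via S→c A: +{c}
  S: {a,b,c}  A: {b}  B: {b}  C: {b}
round 2:
  A via A→S C: +{a,c}
  B via B→A c: +{a,c}
  S: {a,b,c}  A: {a,b,c}  B: {a,b,c}  C: {b}
round 3: (no change)
  S: {a,b,c}  A: {a,b,c}  B: {a,b,c}  C: {b}

FOLLOW sets:
initialize: $ ∈ FOLLOW(S)
[1]
  A→S C: FOLLOW(S) ⊇ FIRST(C) = {b}; new: +{b}
  A→S S: FOLLOW(S) ⊇ FIRST(S) = {a,b,c}; new: +{a,c}
  B→A c: FOLLOW(A) ⊇ FIRST(c) = {c}; new: +{c}
  S→C a: FOLLOW(C) ⊇ FIRST(a) = {a}; new: +{a}
  S→a C: FOLLOW(C) ⊇ FOLLOW(S) ⊇ {$,a,b,c}; new: +{$,b,c}
  S→c A: FOLLOW(A) ⊇ FOLLOW(S) ⊇ {$,a,b,c}; new: +{$,a,b}
  S→c B: FOLLOW(B) ⊇ FOLLOW(S) ⊇ {$,a,b,c}; new: +{$,a,b,c}
  S: {$,a,b,c}  A: {$,a,b,c}  B: {$,a,b,c}  C: {$,a,b,c}
[2] — fixpoint
  S: {$,a,b,c}  A: {$,a,b,c}  B: {$,a,b,c}  C: {$,a,b,c}

FOLLOW(S) = ["$", "a", "b", "c"]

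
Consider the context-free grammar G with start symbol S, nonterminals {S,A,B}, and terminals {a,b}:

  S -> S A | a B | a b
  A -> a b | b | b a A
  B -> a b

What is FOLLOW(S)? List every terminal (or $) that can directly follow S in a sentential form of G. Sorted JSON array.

Compute FIRST by fixpoint:
round 1:
  A via A→a b: +{a}
  A via A→b: +{b}
  B via B→a b: +{a}
  S via S→a B: +{a}
  FIRST(S)={a}  FIRST(A)={a,b}  FIRST(B)={a}
round 2: — fixpoint
  FIRST(S)={a}  FIRST(A)={a,b}  FIRST(B)={a}

FOLLOW sets:
seed FOLLOW(S) with $
round 1:
  S→S A: FOLLOW(S) ⊇ FIRST(A) = {a,b}; new: +{a,b}
  S→S A: FOLLOW(A) ⊇ FOLLOW(S) ⊇ {$,a,b}; new: +{$,a,b}
  S→a B: FOLLOW(B) ⊇ FOLLOW(S) ⊇ {$,a,b}; new: +{$,a,b}
  FOLLOW[S]={$,a,b}  FOLLOW[A]={$,a,b}  FOLLOW[B]={$,a,b}
round 2: — fixpoint
  FOLLOW[S]={$,a,b}  FOLLOW[A]={$,a,b}  FOLLOW[B]={$,a,b}

FOLLOW(S) = ["$", "a", "b"]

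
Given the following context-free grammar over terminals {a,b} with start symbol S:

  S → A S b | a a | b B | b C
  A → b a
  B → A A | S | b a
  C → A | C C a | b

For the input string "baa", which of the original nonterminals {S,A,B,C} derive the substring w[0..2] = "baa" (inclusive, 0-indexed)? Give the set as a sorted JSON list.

Convert to CNF:
  S -> A X4 | T0 B | T0 C | T1 T1
  A -> T0 T1
  B -> A A | A X2 | T0 B | T0 C | T0 T1 | T1 T1
  C -> C X3 | T0 T1 | b
  T0 -> b
  T1 -> a
  X2 -> S T0
  X3 -> C T1
  X4 -> S T0

Fill CYK table bottom-up (cells [i..j] with 0 ≤ i ≤ j ≤ 2 only):
  T[0,0] 'b' = {C,T0}  orig:{C}
  T[1,1] 'a' = {T1}  orig:{}
  T[2,2] 'a' = {T1}  orig:{}
  T[0,1] 'ba' = {A,B,C,X3}  orig:{A,B,C}
  T[1,2] 'aa' = {B,S}
  T[0,2] 'baa' = {B,S,X3}  orig:{B,S}

Original NTs in T[0,2] deriving "baa": ["B", "S"]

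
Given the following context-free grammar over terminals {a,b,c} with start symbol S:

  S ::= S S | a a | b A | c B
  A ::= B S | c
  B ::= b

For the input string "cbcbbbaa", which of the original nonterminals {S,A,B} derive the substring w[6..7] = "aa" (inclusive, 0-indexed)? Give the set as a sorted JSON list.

Convert to CNF:
  S -> S S | T0 T0 | T1 A | T2 B
  A -> B S | c
  B -> b
  T0 -> a
  T1 -> b
  T2 -> c

CYK fill (cells [i..j] with 6 ≤ i ≤ j ≤ 7 only):
  cell(6,6) a: {T0}  orig:{}
  cell(7,7) a: {T0}  orig:{}
  cell(6,7) aa: {S}

Original NTs in T[6,7] deriving "aa": ["S"]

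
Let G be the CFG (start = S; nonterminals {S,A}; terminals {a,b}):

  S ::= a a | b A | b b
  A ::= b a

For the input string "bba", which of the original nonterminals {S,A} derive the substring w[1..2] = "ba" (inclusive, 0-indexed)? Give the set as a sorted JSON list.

Convert to CNF:
  S -> T0 A | T0 T0 | T1 T1
  A -> T0 T1
  T0 -> b
  T1 -> a

Fill CYK table bottom-up (cells [i..j] with 1 ≤ i ≤ j ≤ 2 only):
  [1..1]={T0}  "b"  orig:{}
  [2..2]={T1}  "a"  orig:{}
  [1..2]={A}  "ba"

Original NTs in T[1,2] deriving "ba": ["A"]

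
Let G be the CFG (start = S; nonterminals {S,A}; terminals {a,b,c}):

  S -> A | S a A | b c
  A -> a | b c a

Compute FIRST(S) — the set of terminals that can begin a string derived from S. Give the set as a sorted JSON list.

FIRST iteration:
[1]
  A via A→a: +{a}
  A via A→b c a: +{b}
  S via S→A: +{a,b}
  FIRST(S)={a,b}  FIRST(A)={a,b}
[2] — fixpoint
  FIRST(S)={a,b}  FIRST(A)={a,b}

FIRST(S) = ["a", "b"]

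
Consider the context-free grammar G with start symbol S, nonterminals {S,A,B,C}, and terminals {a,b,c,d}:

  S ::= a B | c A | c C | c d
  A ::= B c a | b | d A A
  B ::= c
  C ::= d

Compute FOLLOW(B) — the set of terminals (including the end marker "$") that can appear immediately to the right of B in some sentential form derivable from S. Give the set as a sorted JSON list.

FIRST iteration:
iter 1:
  A via A→b: +{b}
  A via A→d A A: +{d}
  B via B→c: +{c}
  C via C→d: +{d}
  S via S→a B: +{a}
  S via S→c A: +{c}
  FIRST(S)={a,c}  FIRST(A)={b,d}  FIRST(B)={c}  FIRST(C)={d}
iter 2:
  A via A→B c a: +{c}
  FIRST(S)={a,c}  FIRST(A)={b,c,d}  FIRST(B)={c}  FIRST(C)={d}
iter 3: — fixpoint
  FIRST(S)={a,c}  FIRST(A)={b,c,d}  FIRST(B)={c}  FIRST(C)={d}

Compute FOLLOW by fixpoint:
initialize: $ ∈ FOLLOW(S)
iter 1:
  A→B c a: FOLLOW(B) ⊇ FIRST(c) = {c}; new: +{c}
  A→d A A: FOLLOW(A) ⊇ FIRST(A) = {b,c,d}; new: +{b,c,d}
  S→a B: FOLLOW(B) ⊇ FOLLOW(S) ⊇ {$}; new: +{$}
  S→c A: FOLLOW(A) ⊇ FOLLOW(S) ⊇ {$}; new: +{$}
  S→c C: FOLLOW(C) ⊇ FOLLOW(S) ⊇ {$}; new: +{$}
  S: {$}  A: {$,b,c,d}  B: {$,c}  C: {$}
iter 2: done
  S: {$}  A: {$,b,c,d}  B: {$,c}  C: {$}

FOLLOW(B) = ["$", "c"]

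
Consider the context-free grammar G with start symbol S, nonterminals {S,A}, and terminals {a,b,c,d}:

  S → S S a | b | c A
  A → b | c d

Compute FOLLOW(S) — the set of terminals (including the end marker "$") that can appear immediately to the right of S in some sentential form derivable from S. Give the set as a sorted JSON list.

FIRST sets, iterate to fixpoint:
round 1:
  A via A→b: +{b}
  A via A→c d: +{c}
  S via S→b: +{b}
  S via S→c A: +{c}
  FIRST[S]={b,c}  FIRST[A]={b,c}
round 2: — fixpoint
  FIRST[S]={b,c}  FIRST[A]={b,c}

FOLLOW sets:
initialize: $ ∈ FOLLOW(S)
iter 1:
  S→S S a: FOLLOW(S) ⊇ FIRST(S) = {b,c}; new: +{b,c}
  S→S S a: FOLLOW(S) ⊇ FIRST(a) = {a}; new: +{a}
  S→c A: FOLLOW(A) ⊇ FOLLOW(S) ⊇ {$,a,b,c}; new: +{$,a,b,c}
  FOLLOW[S]={$,a,b,c}  FOLLOW[A]={$,a,b,c}
iter 2: (stable)
  FOLLOW[S]={$,a,b,c}  FOLLOW[A]={$,a,b,c}

FOLLOW(S) = ["$", "a", "b", "c"]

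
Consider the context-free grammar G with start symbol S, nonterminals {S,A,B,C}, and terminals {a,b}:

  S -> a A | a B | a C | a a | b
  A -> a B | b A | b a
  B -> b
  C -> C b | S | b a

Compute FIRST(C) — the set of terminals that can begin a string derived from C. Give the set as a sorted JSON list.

Compute FIRST by fixpoint:
pass 1:
  A via A→a B: +{a}
  A via A→b A: +{b}
  B via B→b: +{b}
  C via C→b a: +{b}
  S via S→a A: +{a}
  S via S→b: +{b}
  FIRST[S]={a,b}  FIRST[A]={a,b}  FIRST[B]={b}  FIRST[C]={b}
pass 2:
  C via C→S: +{a}
  FIRST[S]={a,b}  FIRST[A]={a,b}  FIRST[B]={b}  FIRST[C]={a,b}
pass 3: (no change)
  FIRST[S]={a,b}  FIRST[A]={a,b}  FIRST[B]={b}  FIRST[C]={a,b}

FIRST(C) = ["a", "b"]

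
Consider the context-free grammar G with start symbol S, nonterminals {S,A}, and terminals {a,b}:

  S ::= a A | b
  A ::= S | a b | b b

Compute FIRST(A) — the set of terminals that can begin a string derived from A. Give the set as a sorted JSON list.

Compute FIRST by fixpoint:
[1]
  A via A→a b: +{a}
  A via A→b b: +{b}
  S via S→a A: +{a}
  S via S→b: +{b}
  S: {a,b}  A: {a,b}
[2] (stable)
  S: {a,b}  A: {a,b}

FIRST(A) = ["a", "b"]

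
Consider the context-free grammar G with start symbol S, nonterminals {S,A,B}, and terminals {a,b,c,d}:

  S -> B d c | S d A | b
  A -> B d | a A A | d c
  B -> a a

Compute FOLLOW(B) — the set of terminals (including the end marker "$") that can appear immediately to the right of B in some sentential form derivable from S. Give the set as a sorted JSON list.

Compute FIRST by fixpoint:
round 1:
  A via A→a A A: +{a}
  A via A→d c: +{d}
  B via B→a a: +{a}
  S via S→B d c: +{a}
  S via S→b: +{b}
  FIRST[S]={a,b}  FIRST[A]={a,d}  FIRST[B]={a}
round 2: (stable)
  FIRST[S]={a,b}  FIRST[A]={a,d}  FIRST[B]={a}

Compute FOLLOW by fixpoint:
initialize: $ ∈ FOLLOW(S)
[1]
  A→B d: FOLLOW(B) ⊇ FIRST(d) = {d}; new: +{d}
  A→a A A: FOLLOW(A) ⊇ FIRST(A) = {a,d}; new: +{a,d}
  S→S d A: FOLLOW(S) ⊇ FIRST(d) = {d}; new: +{d}
  S→S d A: FOLLOW(A) ⊇ FOLLOW(S) ⊇ {$,d}; new: +{$}
  FOLLOW[S]={$,d}  FOLLOW[A]={$,a,d}  FOLLOW[B]={d}
[2] (stable)
  FOLLOW[S]={$,d}  FOLLOW[A]={$,a,d}  FOLLOW[B]={d}

FOLLOW(B) = ["d"]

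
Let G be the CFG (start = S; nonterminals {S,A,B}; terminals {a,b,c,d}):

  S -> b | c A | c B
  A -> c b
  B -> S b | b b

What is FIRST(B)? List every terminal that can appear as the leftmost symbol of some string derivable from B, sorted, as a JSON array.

FIRST iteration:
iter 1:
  A via A→c b: +{c}
  B via B→b b: +{b}
  S via S→b: +{b}
  S via S→c A: +{c}
  FIRST[S]={b,c}  FIRST[A]={c}  FIRST[B]={b}
iter 2:
  B via B→S b: +{c}
  FIRST[S]={b,c}  FIRST[A]={c}  FIRST[B]={b,c}
iter 3: done
  FIRST[S]={b,c}  FIRST[A]={c}  FIRST[B]={b,c}

FIRST(B) = ["b", "c"]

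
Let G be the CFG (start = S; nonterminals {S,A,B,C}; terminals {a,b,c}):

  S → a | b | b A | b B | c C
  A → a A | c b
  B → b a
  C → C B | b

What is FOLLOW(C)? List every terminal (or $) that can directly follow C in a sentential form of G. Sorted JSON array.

FIRST sets, iterate to fixpoint:
iter 1:
  A via A→a A: +{a}
  A via A→c b: +{c}
  B via B→b a: +{b}
  C via C→b: +{b}
  S via S→a: +{a}
  S via S→b: +{b}
  S via S→c C: +{c}
  FIRST[S]={a,b,c}  FIRST[A]={a,c}  FIRST[B]={b}  FIRST[C]={b}
iter 2: (no change)
  FIRST[S]={a,b,c}  FIRST[A]={a,c}  FIRST[B]={b}  FIRST[C]={b}

FOLLOW sets:
seed FOLLOW(S) with $
round 1:
  C→C B: FOLLOW(C) ⊇ FIRST(B) = {b}; new: +{b}
  C→C B: FOLLOW(B) ⊇ FOLLOW(C) ⊇ {b}; new: +{b}
  S→b A: FOLLOW(A) ⊇ FOLLOW(S) ⊇ {$}; new: +{$}
  S→b B: FOLLOW(B) ⊇ FOLLOW(S) ⊇ {$}; new: +{$}
  S→c C: FOLLOW(C) ⊇ FOLLOW(S) ⊇ {$}; new: +{$}
  S: {$}  A: {$}  B: {$,b}  C: {$,b}
round 2: done
  S: {$}  A: {$}  B: {$,b}  C: {$,b}

FOLLOW(C) = ["$", "b"]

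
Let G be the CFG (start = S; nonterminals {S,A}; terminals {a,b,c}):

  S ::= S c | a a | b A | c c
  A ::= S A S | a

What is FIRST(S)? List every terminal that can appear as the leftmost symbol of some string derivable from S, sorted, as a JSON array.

Compute FIRST by fixpoint:
iter 1:
  A via A→a: +{a}
  S via S→a a: +{a}
  S via S→b A: +{b}
  S via S→c c: +{c}
  FIRST[S]={a,b,c}  FIRST[A]={a}
iter 2:
  A via A→S A S: +{b,c}
  FIRST[S]={a,b,c}  FIRST[A]={a,b,c}
iter 3: (no change)
  FIRST[S]={a,b,c}  FIRST[A]={a,b,c}

FIRST(S) = ["a", "b", "c"]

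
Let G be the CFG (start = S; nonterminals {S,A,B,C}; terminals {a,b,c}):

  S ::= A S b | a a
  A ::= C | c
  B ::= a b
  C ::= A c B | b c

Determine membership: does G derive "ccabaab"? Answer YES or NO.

Convert to CNF:
  S -> A X5 | T2 T2
  A -> A X3 | T1 T0 | c
  B -> T2 T1
  C -> A X4 | T1 T0
  T0 -> c
  T1 -> b
  T2 -> a
  X3 -> T0 B
  X4 -> T0 B
  X5 -> S T1

CYK table (by increasing span):
  T[0,0] 'c' = {A,T0}  orig:{A}
  T[1,1] 'c' = {A,T0}  orig:{A}
  T[2,2] 'a' = {T2}  orig:{}
  T[3,3] 'b' = {T1}  orig:{}
  T[4,4] 'a' = {T2}  orig:{}
  T[5,5] 'a' = {T2}  orig:{}
  T[6,6] 'b' = {T1}  orig:{}
  T[0,1] 'cc' = ∅
  T[1,2] 'ca' = ∅
  T[2,3] 'ab' = {B}
  T[3,4] 'ba' = ∅
  T[4,5] 'aa' = {S}
  T[5,6] 'ab' = {B}
  T[0,2] 'cca' = ∅
  T[1,3] 'cab' = {X3,X4}  orig:{}
  T[2,4] 'aba' = ∅
  T[3,5] 'baa' = ∅
  T[4,6] 'aab' = {X5}  orig:{}
  T[0,3] 'ccab' = {A,C}
  T[1,4] 'caba' = ∅
  T[2,5] 'abaa' = ∅
  T[3,6] 'baab' = ∅
  T[0,4] 'ccaba' = ∅
  T[1,5] 'cabaa' = ∅
  T[2,6] 'abaab' = ∅
  T[0,5] 'ccabaa' = ∅
  T[1,6] 'cabaab' = ∅
  T[0,6] 'ccabaab' = {S}

S ∈ T[0,6] ⇒ YES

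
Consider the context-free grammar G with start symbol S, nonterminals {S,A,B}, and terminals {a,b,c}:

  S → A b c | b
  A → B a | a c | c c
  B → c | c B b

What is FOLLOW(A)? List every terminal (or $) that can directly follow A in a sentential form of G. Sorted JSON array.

Compute FIRST by fixpoint:
iter 1:
  A via A→a c: +{a}
  A via A→c c: +{c}
  B via B→c: +{c}
  S via S→A b c: +{a,c}
  S via S→b: +{b}
  FIRST[S]={a,b,c}  FIRST[A]={a,c}  FIRST[B]={c}
iter 2: (no change)
  FIRST[S]={a,b,c}  FIRST[A]={a,c}  FIRST[B]={c}

FOLLOW sets:
initialize: $ ∈ FOLLOW(S)
[1]
  A→B a: FOLLOW(B) ⊇ FIRST(a) = {a}; new: +{a}
  B→c B b: FOLLOW(B) ⊇ FIRST(b) = {b}; new: +{b}
  S→A b c: FOLLOW(A) ⊇ FIRST(b) = {b}; new: +{b}
  FOLLOW[S]={$}  FOLLOW[A]={b}  FOLLOW[B]={a,b}
[2] (stable)
  FOLLOW[S]={$}  FOLLOW[A]={b}  FOLLOW[B]={a,b}

FOLLOW(A) = ["b"]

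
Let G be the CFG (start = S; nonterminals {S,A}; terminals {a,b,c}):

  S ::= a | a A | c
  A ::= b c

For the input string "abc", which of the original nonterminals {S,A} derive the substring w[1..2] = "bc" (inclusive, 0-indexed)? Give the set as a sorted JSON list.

CNF form of G:
  S -> T2 A | a | c
  A -> T0 T1
  T0 -> b
  T1 -> c
  T2 -> a

CYK table (by increasing span), restricted to cells inside w[1..2]:
  T[1,1] 'b' = {T0}  orig:{}
  T[2,2] 'c' = {S,T1}  orig:{S}
  T[1,2] 'bc' = {A}

Original NTs in T[1,2] deriving "bc": ["A"]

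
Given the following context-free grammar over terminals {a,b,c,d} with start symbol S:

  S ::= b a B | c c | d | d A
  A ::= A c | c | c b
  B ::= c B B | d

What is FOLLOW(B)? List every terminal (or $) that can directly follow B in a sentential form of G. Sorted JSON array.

Compute FIRST by fixpoint:
iter 1:
  A via A→c: +{c}
  B via B→c B B: +{c}
  B via B→d: +{d}
  S via S→b a B: +{b}
  S via S→c c: +{c}
  S via S→d: +{d}
  S: {b,c,d}  A: {c}  B: {c,d}
iter 2: done
  S: {b,c,d}  A: {c}  B: {c,d}

Compute FOLLOW by fixpoint:
initialize: $ ∈ FOLLOW(S)
round 1:
  A→A c: FOLLOW(A) ⊇ FIRST(c) = {c}; new: +{c}
  B→c B B: FOLLOW(B) ⊇ FIRST(B) = {c,d}; new: +{c,d}
  S→b a B: FOLLOW(B) ⊇ FOLLOW(S) ⊇ {$}; new: +{$}
  S→d A: FOLLOW(A) ⊇ FOLLOW(S) ⊇ {$}; new: +{$}
  FOLLOW(S)={$}  FOLLOW(A)={$,c}  FOLLOW(B)={$,c,d}
round 2: — fixpoint
  FOLLOW(S)={$}  FOLLOW(A)={$,c}  FOLLOW(B)={$,c,d}

FOLLOW(B) = ["$", "c", "d"]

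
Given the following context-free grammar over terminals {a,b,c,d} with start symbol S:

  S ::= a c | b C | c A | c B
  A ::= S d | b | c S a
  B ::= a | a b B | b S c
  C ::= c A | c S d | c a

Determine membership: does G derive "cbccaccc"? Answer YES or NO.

Convert to CNF:
  S -> T1 A | T1 B | T2 T1 | T3 C
  A -> S T0 | T1 X4 | b
  B -> T2 X5 | T3 X6 | a
  C -> T1 A | T1 T2 | T1 X7
  T0 -> d
  T1 -> c
  T2 -> a
  T3 -> b
  X4 -> S T2
  X5 -> T3 B
  X6 -> S T1
  X7 -> S T0

Fill CYK table bottom-up:
  [0..0]={T1}  "c"  orig:{}
  [1..1]={A,T3}  "b"  orig:{A}
  [2..2]={T1}  "c"  orig:{}
  [3..3]={T1}  "c"  orig:{}
  [4..4]={B,T2}  "a"  orig:{B}
  [5..5]={T1}  "c"  orig:{}
  [6..6]={T1}  "c"  orig:{}
  [7..7]={T1}  "c"  orig:{}
  [0..1]={C,S}  "cb"
  [1..2]=∅  "bc"
  [2..3]=∅  "cc"
  [3..4]={C,S}  "ca"
  [4..5]={S}  "ac"
  [5..6]=∅  "cc"
  [6..7]=∅  "cc"
  [0..2]={X6}  "cbc"  orig:{}
  [1..3]=∅  "bcc"
  [2..4]=∅  "cca"
  [3..5]={X6}  "cac"  orig:{}
  [4..6]={X6}  "acc"  orig:{}
  [5..7]=∅  "ccc"
  [0..3]=∅  "cbcc"
  [1..4]=∅  "bcca"
  [2..5]=∅  "ccac"
  [3..6]=∅  "cacc"
  [4..7]=∅  "accc"
  [0..4]=∅  "cbcca"
  [1..5]=∅  "bccac"
  [2..6]=∅  "ccacc"
  [3..7]=∅  "caccc"
  [0..5]=∅  "cbccac"
  [1..6]=∅  "bccacc"
  [2..7]=∅  "ccaccc"
  [0..6]=∅  "cbccacc"
  [1..7]=∅  "bccaccc"
  [0..7]=∅  "cbccaccc"

S ∉ T[0,7] ⇒ NO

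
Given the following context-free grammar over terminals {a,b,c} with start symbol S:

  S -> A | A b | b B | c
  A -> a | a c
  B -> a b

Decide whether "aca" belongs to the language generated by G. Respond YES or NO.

CNF form of G:
  S -> A T2 | T0 T1 | T2 B | a | c
  A -> T0 T1 | a
  B -> T0 T2
  T0 -> a
  T1 -> c
  T2 -> b

Fill CYK table bottom-up:
  T[0,0] 'a' = {A,S,T0}  orig:{A,S}
  T[1,1] 'c' = {S,T1}  orig:{S}
  T[2,2] 'a' = {A,S,T0}  orig:{A,S}
  T[0,1] 'ac' = {A,S}
  T[1,2] 'ca' = ∅
  T[0,2] 'aca' = ∅

S ∉ T[0,2] ⇒ NO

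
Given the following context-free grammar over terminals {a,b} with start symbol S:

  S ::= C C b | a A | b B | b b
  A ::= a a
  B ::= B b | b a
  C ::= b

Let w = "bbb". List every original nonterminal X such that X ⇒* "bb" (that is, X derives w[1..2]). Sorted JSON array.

CNF form of G:
  S -> C X2 | T0 A | T1 B | T1 T1
  A -> T0 T0
  B -> B T1 | T1 T0
  C -> b
  T0 -> a
  T1 -> b
  X2 -> C T1

CYK fill (cells [i..j] with 1 ≤ i ≤ j ≤ 2 only):
  cell(1,1) b: {C,T1}  orig:{C}
  cell(2,2) b: {C,T1}  orig:{C}
  cell(1,2) bb: {S,X2}  orig:{S}

Original NTs in T[1,2] deriving "bb": ["S"]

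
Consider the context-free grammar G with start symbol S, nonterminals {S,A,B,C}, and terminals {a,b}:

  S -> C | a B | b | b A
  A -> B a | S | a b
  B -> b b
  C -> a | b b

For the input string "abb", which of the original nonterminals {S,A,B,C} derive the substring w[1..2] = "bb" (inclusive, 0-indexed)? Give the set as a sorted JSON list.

Convert to CNF:
  S -> T0 B | T1 A | T1 T1 | a | b
  A -> B T0 | T0 B | T0 T1 | T1 A | T1 T1 | a | b
  B -> T1 T1
  C -> T1 T1 | a
  T0 -> a
  T1 -> b

Fill CYK table bottom-up, restricted to cells inside w[1..2]:
  [1..1]={A,S,T1}  "b"  orig:{A,S}
  [2..2]={A,S,T1}  "b"  orig:{A,S}
  [1..2]={A,B,C,S}  "bb"

Original NTs in T[1,2] deriving "bb": ["A", "B", "C", "S"]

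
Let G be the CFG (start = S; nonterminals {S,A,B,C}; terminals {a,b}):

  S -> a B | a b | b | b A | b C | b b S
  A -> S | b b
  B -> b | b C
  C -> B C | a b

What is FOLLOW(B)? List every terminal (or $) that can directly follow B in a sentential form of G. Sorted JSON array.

Compute FIRST by fixpoint:
[1]
  A via A→b b: +{b}
  B via B→b: +{b}
  C via C→B C: +{b}
  C via C→a b: +{a}
  S via S→a B: +{a}
  S via S→b: +{b}
  FIRST[S]={a,b}  FIRST[A]={b}  FIRST[B]={b}  FIRST[C]={a,b}
[2]
  A via A→S: +{a}
  FIRST[S]={a,b}  FIRST[A]={a,b}  FIRST[B]={b}  FIRST[C]={a,b}
[3] — fixpoint
  FIRST[S]={a,b}  FIRST[A]={a,b}  FIRST[B]={b}  FIRST[C]={a,b}

FOLLOW sets:
initialize: $ ∈ FOLLOW(S)
pass 1:
  C→B C: FOLLOW(B) ⊇ FIRST(C) = {a,b}; new: +{a,b}
  S→a B: FOLLOW(B) ⊇ FOLLOW(S) ⊇ {$}; new: +{$}
  S→b A: FOLLOW(A) ⊇ FOLLOW(S) ⊇ {$}; new: +{$}
  S→b C: FOLLOW(C) ⊇ FOLLOW(S) ⊇ {$}; new: +{$}
  S: {$}  A: {$}  B: {$,a,b}  C: {$}
pass 2:
  B→b C: FOLLOW(C) ⊇ FOLLOW(B) ⊇ {$,a,b}; new: +{a,b}
  S: {$}  A: {$}  B: {$,a,b}  C: {$,a,b}
pass 3: (stable)
  S: {$}  A: {$}  B: {$,a,b}  C: {$,a,b}

FOLLOW(B) = ["$", "a", "b"]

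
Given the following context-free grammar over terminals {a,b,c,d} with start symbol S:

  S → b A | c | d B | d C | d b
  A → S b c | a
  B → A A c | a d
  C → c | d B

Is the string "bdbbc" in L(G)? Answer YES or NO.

CNF form of G:
  S -> T0 A | T3 B | T3 C | T3 T0 | c
  A -> S X4 | a
  B -> A X5 | T2 T3
  C -> T3 B | c
  T0 -> b
  T1 -> c
  T2 -> a
  T3 -> d
  X4 -> T0 T1
  X5 -> A T1

Fill CYK table bottom-up:
  [0..0]={T0}  "b"  orig:{}
  [1..1]={T3}  "d"  orig:{}
  [2..2]={T0}  "b"  orig:{}
  [3..3]={T0}  "b"  orig:{}
  [4..4]={C,S,T1}  "c"  orig:{C,S}
  [0..1]=∅  "bd"
  [1..2]={S}  "db"
  [2..3]=∅  "bb"
  [3..4]={X4}  "bc"  orig:{}
  [0..2]=∅  "bdb"
  [1..3]=∅  "dbb"
  [2..4]=∅  "bbc"
  [0..3]=∅  "bdbb"
  [1..4]={A}  "dbbc"
  [0..4]={S}  "bdbbc"

S ∈ T[0,4] ⇒ YES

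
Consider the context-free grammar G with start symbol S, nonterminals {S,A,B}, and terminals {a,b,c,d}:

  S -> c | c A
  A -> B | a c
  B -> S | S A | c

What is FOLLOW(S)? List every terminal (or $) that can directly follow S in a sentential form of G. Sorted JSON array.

Compute FIRST by fixpoint:
round 1:
  A via A→a c: +{a}
  B via B→c: +{c}
  S via S→c: +{c}
  FIRST[S]={c}  FIRST[A]={a}  FIRST[B]={c}
round 2:
  A via A→B: +{c}
  FIRST[S]={c}  FIRST[A]={a,c}  FIRST[B]={c}
round 3: — fixpoint
  FIRST[S]={c}  FIRST[A]={a,c}  FIRST[B]={c}

FOLLOW iteration:
seed FOLLOW(S) with $
round 1:
  B→S A: FOLLOW(S) ⊇ FIRST(A) = {a,c}; new: +{a,c}
  S→c A: FOLLOW(A) ⊇ FOLLOW(S) ⊇ {$,a,c}; new: +{$,a,c}
  FOLLOW(S)={$,a,c}  FOLLOW(A)={$,a,c}  FOLLOW(B)={}
round 2:
  A→B: FOLLOW(B) ⊇ FOLLOW(A) ⊇ {$,a,c}; new: +{$,a,c}
  FOLLOW(S)={$,a,c}  FOLLOW(A)={$,a,c}  FOLLOW(B)={$,a,c}
round 3: (stable)
  FOLLOW(S)={$,a,c}  FOLLOW(A)={$,a,c}  FOLLOW(B)={$,a,c}

FOLLOW(S) = ["$", "a", "c"]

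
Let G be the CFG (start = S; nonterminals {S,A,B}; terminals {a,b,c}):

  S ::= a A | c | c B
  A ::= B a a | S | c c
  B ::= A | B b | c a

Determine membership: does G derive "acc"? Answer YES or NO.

Convert to CNF:
  S -> T0 A | T1 B | c
  A -> B X3 | T0 A | T1 B | T1 T1 | c
  B -> B T2 | B X4 | T0 A | T1 B | T1 T0 | T1 T1 | c
  T0 -> a
  T1 -> c
  T2 -> b
  X3 -> T0 T0
  X4 -> T0 T0

CYK fill:
  cell(0,0) a: {T0}  orig:{}
  cell(1,1) c: {A,B,S,T1}  orig:{A,B,S}
  cell(2,2) c: {A,B,S,T1}  orig:{A,B,S}
  cell(0,1) ac: {A,B,S}
  cell(1,2) cc: {A,B,S}
  cell(0,2) acc: {A,B,S}

S ∈ T[0,2] ⇒ YES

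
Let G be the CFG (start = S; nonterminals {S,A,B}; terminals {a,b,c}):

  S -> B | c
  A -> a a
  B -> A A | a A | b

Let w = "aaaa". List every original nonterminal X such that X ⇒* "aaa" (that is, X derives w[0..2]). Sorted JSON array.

Convert to CNF:
  S -> A A | T0 A | b | c
  A -> T0 T0
  B -> A A | T0 A | b
  T0 -> a

CYK fill — only the sub-triangle for w[0..2]:
  T[0,0] 'a' = {T0}  orig:{}
  T[1,1] 'a' = {T0}  orig:{}
  T[2,2] 'a' = {T0}  orig:{}
  T[0,1] 'aa' = {A}
  T[1,2] 'aa' = {A}
  T[0,2] 'aaa' = {B,S}

Original NTs in T[0,2] deriving "aaa": ["B", "S"]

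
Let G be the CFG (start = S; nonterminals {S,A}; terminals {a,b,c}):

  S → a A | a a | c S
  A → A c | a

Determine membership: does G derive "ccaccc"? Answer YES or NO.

CNF form of G:
  S -> T0 S | T1 A | T1 T1
  A -> A T0 | a
  T0 -> c
  T1 -> a

Fill CYK table bottom-up:
  [0..0]={T0}  "c"  orig:{}
  [1..1]={T0}  "c"  orig:{}
  [2..2]={A,T1}  "a"  orig:{A}
  [3..3]={T0}  "c"  orig:{}
  [4..4]={T0}  "c"  orig:{}
  [5..5]={T0}  "c"  orig:{}
  [0..1]=∅  "cc"
  [1..2]=∅  "ca"
  [2..3]={A}  "ac"
  [3..4]=∅  "cc"
  [4..5]=∅  "cc"
  [0..2]=∅  "cca"
  [1..3]=∅  "cac"
  [2..4]={A}  "acc"
  [3..5]=∅  "ccc"
  [0..3]=∅  "ccac"
  [1..4]=∅  "cacc"
  [2..5]={A}  "accc"
  [0..4]=∅  "ccacc"
  [1..5]=∅  "caccc"
  [0..5]=∅  "ccaccc"

S ∉ T[0,5] ⇒ NO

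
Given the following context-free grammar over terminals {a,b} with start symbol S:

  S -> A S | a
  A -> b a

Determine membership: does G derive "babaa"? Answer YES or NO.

Convert to CNF:
  S -> A S | a
  A -> T0 T1
  T0 -> b
  T1 -> a

CYK fill:
  cell(0,0) b: {T0}  orig:{}
  cell(1,1) a: {S,T1}  orig:{S}
  cell(2,2) b: {T0}  orig:{}
  cell(3,3) a: {S,T1}  orig:{S}
  cell(4,4) a: {S,T1}  orig:{S}
  cell(0,1) ba: {A}
  cell(1,2) ab: ∅
  cell(2,3) ba: {A}
  cell(3,4) aa: ∅
  cell(0,2) bab: ∅
  cell(1,3) aba: ∅
  cell(2,4) baa: {S}
  cell(0,3) baba: ∅
  cell(1,4) abaa: ∅
  cell(0,4) babaa: {S}

S ∈ T[0,4] ⇒ YES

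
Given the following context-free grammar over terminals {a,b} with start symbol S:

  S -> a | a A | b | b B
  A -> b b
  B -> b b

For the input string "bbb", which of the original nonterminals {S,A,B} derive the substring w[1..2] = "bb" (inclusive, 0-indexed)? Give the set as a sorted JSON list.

Convert to CNF:
  S -> T0 B | T1 A | a | b
  A -> T0 T0
  B -> T0 T0
  T0 -> b
  T1 -> a

CYK table (by increasing span) — only the sub-triangle for w[1..2]:
  cell(1,1) b: {S,T0}  orig:{S}
  cell(2,2) b: {S,T0}  orig:{S}
  cell(1,2) bb: {A,B}

Original NTs in T[1,2] deriving "bb": ["A", "B"]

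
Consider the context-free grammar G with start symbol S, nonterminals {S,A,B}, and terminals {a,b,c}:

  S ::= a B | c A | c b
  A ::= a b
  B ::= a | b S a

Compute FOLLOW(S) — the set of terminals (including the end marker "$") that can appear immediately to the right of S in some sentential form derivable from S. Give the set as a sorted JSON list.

FIRST sets, iterate to fixpoint:
round 1:
  A via A→a b: +{a}
  B via B→a: +{a}
  B via B→b S a: +{b}
  S via S→a B: +{a}
  S via S→c A: +{c}
  S: {a,c}  A: {a}  B: {a,b}
round 2: — fixpoint
  S: {a,c}  A: {a}  B: {a,b}

Compute FOLLOW by fixpoint:
seed FOLLOW(S) with $
iter 1:
  B→b S a: FOLLOW(S) ⊇ FIRST(a) = {a}; new: +{a}
  S→a B: FOLLOW(B) ⊇ FOLLOW(S) ⊇ {$,a}; new: +{$,a}
  S→c A: FOLLOW(A) ⊇ FOLLOW(S) ⊇ {$,a}; new: +{$,a}
  S: {$,a}  A: {$,a}  B: {$,a}
iter 2: (stable)
  S: {$,a}  A: {$,a}  B: {$,a}

FOLLOW(S) = ["$", "a"]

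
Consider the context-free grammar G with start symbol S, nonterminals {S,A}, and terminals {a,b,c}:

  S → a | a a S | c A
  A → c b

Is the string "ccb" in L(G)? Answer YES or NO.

Convert to CNF:
  S -> T0 A | T2 X3 | a
  A -> T0 T1
  T0 -> c
  T1 -> b
  T2 -> a
  X3 -> T2 S

CYK fill:
  T[0,0] 'c' = {T0}  orig:{}
  T[1,1] 'c' = {T0}  orig:{}
  T[2,2] 'b' = {T1}  orig:{}
  T[0,1] 'cc' = ∅
  T[1,2] 'cb' = {A}
  T[0,2] 'ccb' = {S}

S ∈ T[0,2] ⇒ YES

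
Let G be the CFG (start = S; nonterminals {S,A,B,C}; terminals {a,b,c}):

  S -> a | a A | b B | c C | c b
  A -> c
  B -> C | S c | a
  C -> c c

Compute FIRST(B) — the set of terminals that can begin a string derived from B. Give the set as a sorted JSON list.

FIRST sets, iterate to fixpoint:
iter 1:
  A via A→c: +{c}
  B via B→a: +{a}
  C via C→c c: +{c}
  S via S→a: +{a}
  S via S→b B: +{b}
  S via S→c C: +{c}
  FIRST[S]={a,b,c}  FIRST[A]={c}  FIRST[B]={a}  FIRST[C]={c}
iter 2:
  B via B→C: +{c}
  B via B→S c: +{b}
  FIRST[S]={a,b,c}  FIRST[A]={c}  FIRST[B]={a,b,c}  FIRST[C]={c}
iter 3: (no change)
  FIRST[S]={a,b,c}  FIRST[A]={c}  FIRST[B]={a,b,c}  FIRST[C]={c}

FIRST(B) = ["a", "b", "c"]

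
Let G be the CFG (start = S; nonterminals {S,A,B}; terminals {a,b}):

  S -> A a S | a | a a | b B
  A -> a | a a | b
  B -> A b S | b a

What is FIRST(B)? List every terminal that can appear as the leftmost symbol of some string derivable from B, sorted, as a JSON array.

Compute FIRST by fixpoint:
round 1:
  A via A→a: +{a}
  A via A→b: +{b}
  B via B→A b S: +{a,b}
  S via S→A a S: +{a,b}
  FIRST(S)={a,b}  FIRST(A)={a,b}  FIRST(B)={a,b}
round 2: (no change)
  FIRST(S)={a,b}  FIRST(A)={a,b}  FIRST(B)={a,b}

FIRST(B) = ["a", "b"]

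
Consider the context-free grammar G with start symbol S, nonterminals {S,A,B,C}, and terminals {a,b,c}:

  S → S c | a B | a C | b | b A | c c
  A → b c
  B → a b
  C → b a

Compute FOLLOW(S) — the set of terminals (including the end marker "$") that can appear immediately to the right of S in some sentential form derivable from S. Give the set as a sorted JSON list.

Compute FIRST by fixpoint:
pass 1:
  A via A→b c: +{b}
  B via B→a b: +{a}
  C via C→b a: +{b}
  S via S→a B: +{a}
  S via S→b: +{b}
  S via S→c c: +{c}
  FIRST(S)={a,b,c}  FIRST(A)={b}  FIRST(B)={a}  FIRST(C)={b}
pass 2: — fixpoint
  FIRST(S)={a,b,c}  FIRST(A)={b}  FIRST(B)={a}  FIRST(C)={b}

Compute FOLLOW by fixpoint:
FOLLOW(S) := {$}
pass 1:
  S→S c: FOLLOW(S) ⊇ FIRST(c) = {c}; new: +{c}
  S→a B: FOLLOW(B) ⊇ FOLLOW(S) ⊇ {$,c}; new: +{$,c}
  S→a C: FOLLOW(C) ⊇ FOLLOW(S) ⊇ {$,c}; new: +{$,c}
  S→b A: FOLLOW(A) ⊇ FOLLOW(S) ⊇ {$,c}; new: +{$,c}
  S: {$,c}  A: {$,c}  B: {$,c}  C: {$,c}
pass 2: done
  S: {$,c}  A: {$,c}  B: {$,c}  C: {$,c}

FOLLOW(S) = ["$", "c"]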